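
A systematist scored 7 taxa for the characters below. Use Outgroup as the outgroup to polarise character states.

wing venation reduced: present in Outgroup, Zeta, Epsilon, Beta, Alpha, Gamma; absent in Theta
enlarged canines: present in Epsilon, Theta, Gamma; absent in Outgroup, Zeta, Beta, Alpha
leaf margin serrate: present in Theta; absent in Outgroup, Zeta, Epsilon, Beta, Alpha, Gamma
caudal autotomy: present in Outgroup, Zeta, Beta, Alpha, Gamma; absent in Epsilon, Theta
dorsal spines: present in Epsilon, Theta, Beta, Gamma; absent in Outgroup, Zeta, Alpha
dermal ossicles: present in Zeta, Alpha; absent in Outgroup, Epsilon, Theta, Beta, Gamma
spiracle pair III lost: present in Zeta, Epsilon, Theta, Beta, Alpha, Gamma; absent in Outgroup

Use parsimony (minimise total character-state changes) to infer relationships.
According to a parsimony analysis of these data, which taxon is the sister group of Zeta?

Alpha

Character polarity is set by the outgroup: the derived state is whichever differs from the outgroup's state, so for wing venation reduced, caudal autotomy the derived state is 'absent', and for the remaining characters it is 'present'.
wing venation reduced: derived state 'absent' in Theta only — an autapomorphy, so it tells us nothing about relationships among taxa.
enlarged canines (derived state 'present') is shared by Epsilon, Gamma, and Theta — a synapomorphy uniting that clade.
leaf margin serrate (derived state 'present') is unique to Theta (autapomorphy; uninformative for grouping).
Only Epsilon and Theta show the derived state 'absent' for caudal autotomy, supporting them as a clade.
dorsal spines (derived state 'present') is shared by Beta, Epsilon, Gamma, and Theta — a synapomorphy uniting that clade.
dermal ossicles: derived state 'present' in Alpha and Zeta only — synapomorphy for {Alpha, Zeta}.
All ingroup taxa share the derived state 'present' for spiracle pair III lost; it defines the ingroup but does not resolve relationships within it.
Most parsimonious ingroup topology: ((Zeta,Alpha),(((Epsilon,Theta),Gamma),Beta)).
Zeta and Alpha form a cherry on this tree, so they are sister taxa.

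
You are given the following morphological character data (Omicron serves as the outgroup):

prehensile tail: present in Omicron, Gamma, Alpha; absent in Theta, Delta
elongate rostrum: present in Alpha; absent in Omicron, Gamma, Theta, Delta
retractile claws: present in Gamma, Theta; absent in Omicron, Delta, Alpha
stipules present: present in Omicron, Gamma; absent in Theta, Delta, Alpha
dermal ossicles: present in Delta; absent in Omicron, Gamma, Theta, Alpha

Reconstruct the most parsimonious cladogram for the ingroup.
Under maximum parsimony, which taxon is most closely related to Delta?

Character polarity is set by the outgroup: the derived state is whichever differs from the outgroup's state, so for prehensile tail, stipules present the derived state is 'absent', and for the remaining characters it is 'present'.
Only Delta and Theta show the derived state 'absent' for prehensile tail, supporting them as a clade.
elongate rostrum: derived state 'present' in Alpha only — an autapomorphy, so it tells us nothing about relationships among taxa.
retractile claws groups Gamma and Theta, which is incompatible with the clades supported by the remaining characters; treating it as convergent (homoplasy) costs fewer steps than any alternative tree.
stipules present: derived state 'absent' in Alpha, Delta, and Theta only — synapomorphy for {Alpha, Delta, Theta}.
dermal ossicles (derived state 'present') is unique to Delta (autapomorphy; uninformative for grouping).
Most parsimonious ingroup topology: (Gamma,((Theta,Delta),Alpha)).
Delta and Theta form a cherry on this tree, so they are sister taxa.

Theta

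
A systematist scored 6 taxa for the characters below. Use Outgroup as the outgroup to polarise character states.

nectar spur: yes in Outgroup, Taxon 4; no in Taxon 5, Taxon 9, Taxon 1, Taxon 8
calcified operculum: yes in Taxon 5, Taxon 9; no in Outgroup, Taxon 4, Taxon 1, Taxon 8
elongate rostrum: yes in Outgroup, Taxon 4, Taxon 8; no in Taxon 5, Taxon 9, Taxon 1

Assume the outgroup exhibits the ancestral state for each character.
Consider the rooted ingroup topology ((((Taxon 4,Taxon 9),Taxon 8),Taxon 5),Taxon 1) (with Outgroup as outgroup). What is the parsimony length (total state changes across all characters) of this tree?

Map each character onto ((((Taxon 4,Taxon 9),Taxon 8),Taxon 5),Taxon 1) (rooted by Outgroup) and count the minimum state changes it requires (Fitch parsimony):
nectar spur: 2; calcified operculum: 2; elongate rostrum: 3.
Total tree length = 7.

7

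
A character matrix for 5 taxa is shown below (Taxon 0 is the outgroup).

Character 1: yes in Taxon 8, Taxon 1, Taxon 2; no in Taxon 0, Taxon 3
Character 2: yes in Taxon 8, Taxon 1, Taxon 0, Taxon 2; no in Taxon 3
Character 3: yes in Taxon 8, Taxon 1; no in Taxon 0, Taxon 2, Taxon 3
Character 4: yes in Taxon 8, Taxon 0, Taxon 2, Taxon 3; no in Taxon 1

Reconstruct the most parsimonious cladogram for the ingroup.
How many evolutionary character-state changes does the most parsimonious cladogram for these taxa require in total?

Character polarity is set by the outgroup: the derived state is whichever differs from the outgroup's state, so for Character 2, Character 4 the derived state is 'no', and for the remaining characters it is 'yes'.
Character 1: derived state 'yes' in Taxon 1, Taxon 2, and Taxon 8 only — synapomorphy for {Taxon 1, Taxon 2, Taxon 8}.
Character 2: derived state 'no' in Taxon 3 only — an autapomorphy, so it tells us nothing about relationships among taxa.
Only Taxon 1 and Taxon 8 show the derived state 'yes' for Character 3, supporting them as a clade.
Character 4: derived state 'no' in Taxon 1 only — an autapomorphy, so it tells us nothing about relationships among taxa.
Most parsimonious ingroup topology: ((Taxon 2,(Taxon 1,Taxon 8)),Taxon 3).
Changes per character on this tree: Character 1: 1; Character 2: 1; Character 3: 1; Character 4: 1.
Total = 4.

4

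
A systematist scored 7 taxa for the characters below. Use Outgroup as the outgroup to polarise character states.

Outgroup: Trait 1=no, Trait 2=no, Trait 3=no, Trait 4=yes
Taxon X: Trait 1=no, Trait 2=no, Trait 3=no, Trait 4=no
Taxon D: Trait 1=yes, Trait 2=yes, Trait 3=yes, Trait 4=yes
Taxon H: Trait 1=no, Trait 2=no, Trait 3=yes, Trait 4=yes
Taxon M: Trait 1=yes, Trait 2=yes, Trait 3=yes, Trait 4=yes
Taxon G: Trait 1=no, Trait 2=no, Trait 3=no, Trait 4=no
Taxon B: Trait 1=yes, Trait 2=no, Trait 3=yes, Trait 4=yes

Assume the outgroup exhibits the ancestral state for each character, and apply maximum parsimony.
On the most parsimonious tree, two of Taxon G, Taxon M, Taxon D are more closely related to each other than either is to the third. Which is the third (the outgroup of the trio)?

Taxon G

Character polarity is set by the outgroup: the derived state is whichever differs from the outgroup's state, so for Trait 4 the derived state is 'no', and for the remaining characters it is 'yes'.
Only Taxon B, Taxon D, and Taxon M show the derived state 'yes' for Trait 1, supporting them as a clade.
Trait 2 (derived state 'yes') is shared by Taxon D and Taxon M — a synapomorphy uniting that clade.
Trait 3 (derived state 'yes') is shared by Taxon B, Taxon D, Taxon H, and Taxon M — a synapomorphy uniting that clade.
Trait 4 (derived state 'no') is shared by Taxon G and Taxon X — a synapomorphy uniting that clade.
Most parsimonious ingroup topology: ((Taxon X,Taxon G),(((Taxon D,Taxon M),Taxon B),Taxon H)).
Taxon D and Taxon M share a more recent common ancestor with each other than either does with Taxon G, so Taxon G is the least closely related of the three.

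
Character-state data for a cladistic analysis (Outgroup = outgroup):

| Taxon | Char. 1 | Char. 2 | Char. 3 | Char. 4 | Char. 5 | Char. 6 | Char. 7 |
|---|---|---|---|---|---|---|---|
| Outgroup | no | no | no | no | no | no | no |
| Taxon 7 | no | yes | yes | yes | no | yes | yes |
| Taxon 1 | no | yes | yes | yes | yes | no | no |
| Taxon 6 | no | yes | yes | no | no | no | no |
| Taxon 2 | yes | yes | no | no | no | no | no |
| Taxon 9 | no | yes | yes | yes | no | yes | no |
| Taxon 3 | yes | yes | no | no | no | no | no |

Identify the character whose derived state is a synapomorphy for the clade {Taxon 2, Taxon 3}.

The outgroup has state 'no' for every character, so 'yes' is the derived state throughout.
Char. 1: derived state 'yes' in Taxon 2 and Taxon 3 only — synapomorphy for {Taxon 2, Taxon 3}.
All ingroup taxa share the derived state 'yes' for Char. 2; it defines the ingroup but does not resolve relationships within it.
Char. 3: derived state 'yes' in Taxon 1, Taxon 6, Taxon 7, and Taxon 9 only — synapomorphy for {Taxon 1, Taxon 6, Taxon 7, Taxon 9}.
Only Taxon 1, Taxon 7, and Taxon 9 show the derived state 'yes' for Char. 4, supporting them as a clade.
Char. 5 (derived state 'yes') is unique to Taxon 1 (autapomorphy; uninformative for grouping).
Char. 6: derived state 'yes' in Taxon 7 and Taxon 9 only — synapomorphy for {Taxon 7, Taxon 9}.
Char. 7 (derived state 'yes') is unique to Taxon 7 (autapomorphy; uninformative for grouping).
Most parsimonious ingroup topology: ((((Taxon 7,Taxon 9),Taxon 1),Taxon 6),(Taxon 2,Taxon 3)).
The clade {Taxon 2, Taxon 3} is supported by Char. 1: its derived state 'yes' occurs in exactly those taxa and in no other taxon (including the outgroup).

Char. 1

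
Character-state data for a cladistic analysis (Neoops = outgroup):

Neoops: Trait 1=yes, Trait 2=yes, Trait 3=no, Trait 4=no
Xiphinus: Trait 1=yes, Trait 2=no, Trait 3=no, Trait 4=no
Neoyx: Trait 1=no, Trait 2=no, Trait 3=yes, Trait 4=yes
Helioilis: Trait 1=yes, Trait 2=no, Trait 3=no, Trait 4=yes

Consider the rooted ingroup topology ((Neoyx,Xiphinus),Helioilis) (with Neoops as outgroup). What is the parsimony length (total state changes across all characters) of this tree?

5

Map each character onto ((Neoyx,Xiphinus),Helioilis) (rooted by Neoops) and count the minimum state changes it requires (Fitch parsimony):
Trait 1: 1; Trait 2: 1; Trait 3: 1; Trait 4: 2.
Total tree length = 5.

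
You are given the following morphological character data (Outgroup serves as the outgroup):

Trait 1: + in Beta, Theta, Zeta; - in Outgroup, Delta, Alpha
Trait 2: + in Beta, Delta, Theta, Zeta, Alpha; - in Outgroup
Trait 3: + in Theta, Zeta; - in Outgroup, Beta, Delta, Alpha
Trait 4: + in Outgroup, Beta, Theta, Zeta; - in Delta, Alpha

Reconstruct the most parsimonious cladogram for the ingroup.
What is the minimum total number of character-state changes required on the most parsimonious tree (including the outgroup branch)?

4

Character polarity is set by the outgroup: the derived state is whichever differs from the outgroup's state, so for Trait 4 the derived state is '-', and for the remaining characters it is '+'.
Only Beta, Theta, and Zeta show the derived state '+' for Trait 1, supporting them as a clade.
All ingroup taxa share the derived state '+' for Trait 2; it defines the ingroup but does not resolve relationships within it.
Trait 3: derived state '+' in Theta and Zeta only — synapomorphy for {Theta, Zeta}.
Only Alpha and Delta show the derived state '-' for Trait 4, supporting them as a clade.
Most parsimonious ingroup topology: ((Beta,(Theta,Zeta)),(Delta,Alpha)).
Changes per character on this tree: Trait 1: 1; Trait 2: 1; Trait 3: 1; Trait 4: 1.
Total = 4.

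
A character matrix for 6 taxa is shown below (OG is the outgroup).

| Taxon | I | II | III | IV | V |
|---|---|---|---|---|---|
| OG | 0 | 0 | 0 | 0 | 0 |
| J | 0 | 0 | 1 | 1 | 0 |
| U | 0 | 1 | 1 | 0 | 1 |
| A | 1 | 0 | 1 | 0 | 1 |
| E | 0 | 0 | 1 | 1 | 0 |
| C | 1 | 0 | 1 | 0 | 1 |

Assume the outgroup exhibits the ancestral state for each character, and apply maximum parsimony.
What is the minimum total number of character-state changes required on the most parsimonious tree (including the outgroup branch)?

5

The outgroup has state '0' for every character, so '1' is the derived state throughout.
Only A and C show the derived state '1' for I, supporting them as a clade.
II (derived state '1') is unique to U (autapomorphy; uninformative for grouping).
All ingroup taxa share the derived state '1' for III; it defines the ingroup but does not resolve relationships within it.
Only E and J show the derived state '1' for IV, supporting them as a clade.
V (derived state '1') is shared by A, C, and U — a synapomorphy uniting that clade.
Most parsimonious ingroup topology: ((J,E),(U,(A,C))).
Changes per character on this tree: I: 1; II: 1; III: 1; IV: 1; V: 1.
Total = 5.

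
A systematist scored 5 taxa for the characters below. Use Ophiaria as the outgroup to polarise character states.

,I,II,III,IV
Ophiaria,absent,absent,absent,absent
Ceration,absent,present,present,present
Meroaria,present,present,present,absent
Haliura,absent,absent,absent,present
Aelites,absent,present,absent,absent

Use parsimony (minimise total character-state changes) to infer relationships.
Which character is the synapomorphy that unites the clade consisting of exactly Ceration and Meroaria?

III

The outgroup has state 'absent' for every character, so 'present' is the derived state throughout.
I: derived state 'present' in Meroaria only — an autapomorphy, so it tells us nothing about relationships among taxa.
Only Aelites, Ceration, and Meroaria show the derived state 'present' for II, supporting them as a clade.
Only Ceration and Meroaria show the derived state 'present' for III, supporting them as a clade.
IV (state 'present') occurs in Ceration and Haliura but conflicts with the nesting implied by the other characters — most parsimoniously interpreted as homoplasy.
Most parsimonious ingroup topology: (((Ceration,Meroaria),Aelites),Haliura).
The clade {Ceration, Meroaria} is supported by III: its derived state 'present' occurs in exactly those taxa and in no other taxon (including the outgroup).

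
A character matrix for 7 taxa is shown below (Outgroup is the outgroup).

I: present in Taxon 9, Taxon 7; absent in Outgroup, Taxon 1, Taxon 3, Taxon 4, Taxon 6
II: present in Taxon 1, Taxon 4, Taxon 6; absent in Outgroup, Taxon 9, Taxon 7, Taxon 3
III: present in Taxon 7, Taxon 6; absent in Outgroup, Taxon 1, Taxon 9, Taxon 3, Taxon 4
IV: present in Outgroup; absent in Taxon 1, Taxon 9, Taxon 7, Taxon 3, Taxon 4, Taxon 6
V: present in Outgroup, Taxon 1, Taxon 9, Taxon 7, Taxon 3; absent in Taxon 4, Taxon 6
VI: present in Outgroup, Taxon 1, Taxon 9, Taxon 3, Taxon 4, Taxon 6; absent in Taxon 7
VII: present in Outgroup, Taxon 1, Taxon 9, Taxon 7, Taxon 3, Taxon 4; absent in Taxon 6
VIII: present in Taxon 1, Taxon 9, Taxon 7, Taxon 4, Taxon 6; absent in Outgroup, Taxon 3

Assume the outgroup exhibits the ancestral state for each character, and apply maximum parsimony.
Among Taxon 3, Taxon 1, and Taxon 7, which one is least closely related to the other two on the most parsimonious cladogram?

Character polarity is set by the outgroup: the derived state is whichever differs from the outgroup's state, so for IV, V, VI, VII the derived state is 'absent', and for the remaining characters it is 'present'.
Only Taxon 7 and Taxon 9 show the derived state 'present' for I, supporting them as a clade.
II (derived state 'present') is shared by Taxon 1, Taxon 4, and Taxon 6 — a synapomorphy uniting that clade.
III (state 'present') occurs in Taxon 6 and Taxon 7 but conflicts with the nesting implied by the other characters — most parsimoniously interpreted as homoplasy.
All ingroup taxa share the derived state 'absent' for IV; it defines the ingroup but does not resolve relationships within it.
V: derived state 'absent' in Taxon 4 and Taxon 6 only — synapomorphy for {Taxon 4, Taxon 6}.
VI: derived state 'absent' in Taxon 7 only — an autapomorphy, so it tells us nothing about relationships among taxa.
VII: derived state 'absent' in Taxon 6 only — an autapomorphy, so it tells us nothing about relationships among taxa.
Only Taxon 1, Taxon 4, Taxon 6, Taxon 7, and Taxon 9 show the derived state 'present' for VIII, supporting them as a clade.
Most parsimonious ingroup topology: (((Taxon 1,(Taxon 4,Taxon 6)),(Taxon 9,Taxon 7)),Taxon 3).
Taxon 1 and Taxon 7 share a more recent common ancestor with each other than either does with Taxon 3, so Taxon 3 is the least closely related of the three.

Taxon 3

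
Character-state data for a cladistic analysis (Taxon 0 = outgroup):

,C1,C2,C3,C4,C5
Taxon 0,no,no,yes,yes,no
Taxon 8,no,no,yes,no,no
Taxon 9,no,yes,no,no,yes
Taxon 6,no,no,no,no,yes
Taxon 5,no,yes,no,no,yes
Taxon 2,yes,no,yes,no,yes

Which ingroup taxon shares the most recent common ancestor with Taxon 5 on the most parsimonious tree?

Character polarity is set by the outgroup: the derived state is whichever differs from the outgroup's state, so for C3, C4 the derived state is 'no', and for the remaining characters it is 'yes'.
C1: derived state 'yes' in Taxon 2 only — an autapomorphy, so it tells us nothing about relationships among taxa.
C2: derived state 'yes' in Taxon 5 and Taxon 9 only — synapomorphy for {Taxon 5, Taxon 9}.
Only Taxon 5, Taxon 6, and Taxon 9 show the derived state 'no' for C3, supporting them as a clade.
C4 (derived state 'no') is shared by all ingroup taxa — unites the whole ingroup.
C5 (derived state 'yes') is shared by Taxon 2, Taxon 5, Taxon 6, and Taxon 9 — a synapomorphy uniting that clade.
Most parsimonious ingroup topology: (Taxon 8,(((Taxon 9,Taxon 5),Taxon 6),Taxon 2)).
Taxon 5 and Taxon 9 form a cherry on this tree, so they are sister taxa.

Taxon 9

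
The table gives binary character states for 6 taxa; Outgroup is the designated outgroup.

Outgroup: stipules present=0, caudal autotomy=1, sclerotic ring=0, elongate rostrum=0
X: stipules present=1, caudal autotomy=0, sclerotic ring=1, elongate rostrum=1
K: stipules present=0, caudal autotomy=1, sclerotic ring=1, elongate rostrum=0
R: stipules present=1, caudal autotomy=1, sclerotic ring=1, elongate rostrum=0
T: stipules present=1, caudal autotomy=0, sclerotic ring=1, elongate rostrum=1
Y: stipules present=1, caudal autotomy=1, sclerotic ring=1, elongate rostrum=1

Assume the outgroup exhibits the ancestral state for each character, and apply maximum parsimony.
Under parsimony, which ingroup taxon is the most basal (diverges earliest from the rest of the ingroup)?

K

Character polarity is set by the outgroup: the derived state is whichever differs from the outgroup's state, so for caudal autotomy the derived state is '0', and for the remaining characters it is '1'.
stipules present (derived state '1') is shared by R, T, X, and Y — a synapomorphy uniting that clade.
Only T and X show the derived state '0' for caudal autotomy, supporting them as a clade.
All ingroup taxa share the derived state '1' for sclerotic ring; it defines the ingroup but does not resolve relationships within it.
elongate rostrum (derived state '1') is shared by T, X, and Y — a synapomorphy uniting that clade.
Most parsimonious ingroup topology: ((((X,T),Y),R),K).
K is sister to the clade containing all other ingroup taxa, so it is the earliest-diverging (most basal) ingroup lineage.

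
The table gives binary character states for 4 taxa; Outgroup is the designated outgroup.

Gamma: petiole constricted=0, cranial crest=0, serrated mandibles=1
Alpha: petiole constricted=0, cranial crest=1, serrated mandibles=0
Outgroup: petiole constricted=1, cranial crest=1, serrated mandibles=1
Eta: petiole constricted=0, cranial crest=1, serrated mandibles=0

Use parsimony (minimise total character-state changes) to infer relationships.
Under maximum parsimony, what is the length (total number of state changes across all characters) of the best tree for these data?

3

The outgroup has state '1' for every character, so '0' is the derived state throughout.
All ingroup taxa share the derived state '0' for petiole constricted; it defines the ingroup but does not resolve relationships within it.
cranial crest: derived state '0' in Gamma only — an autapomorphy, so it tells us nothing about relationships among taxa.
Only Alpha and Eta show the derived state '0' for serrated mandibles, supporting them as a clade.
Most parsimonious ingroup topology: ((Eta,Alpha),Gamma).
Changes per character on this tree: petiole constricted: 1; cranial crest: 1; serrated mandibles: 1.
Total = 3.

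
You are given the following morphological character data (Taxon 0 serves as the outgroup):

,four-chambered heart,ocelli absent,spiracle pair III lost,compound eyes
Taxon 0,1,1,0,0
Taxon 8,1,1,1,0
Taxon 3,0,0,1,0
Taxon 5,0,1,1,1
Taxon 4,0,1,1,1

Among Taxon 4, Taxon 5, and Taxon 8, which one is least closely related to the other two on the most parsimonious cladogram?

Character polarity is set by the outgroup: the derived state is whichever differs from the outgroup's state, so for four-chambered heart, ocelli absent the derived state is '0', and for the remaining characters it is '1'.
four-chambered heart (derived state '0') is shared by Taxon 3, Taxon 4, and Taxon 5 — a synapomorphy uniting that clade.
ocelli absent: derived state '0' in Taxon 3 only — an autapomorphy, so it tells us nothing about relationships among taxa.
All ingroup taxa share the derived state '1' for spiracle pair III lost; it defines the ingroup but does not resolve relationships within it.
compound eyes: derived state '1' in Taxon 4 and Taxon 5 only — synapomorphy for {Taxon 4, Taxon 5}.
Most parsimonious ingroup topology: (Taxon 8,(Taxon 3,(Taxon 5,Taxon 4))).
Taxon 4 and Taxon 5 share a more recent common ancestor with each other than either does with Taxon 8, so Taxon 8 is the least closely related of the three.

Taxon 8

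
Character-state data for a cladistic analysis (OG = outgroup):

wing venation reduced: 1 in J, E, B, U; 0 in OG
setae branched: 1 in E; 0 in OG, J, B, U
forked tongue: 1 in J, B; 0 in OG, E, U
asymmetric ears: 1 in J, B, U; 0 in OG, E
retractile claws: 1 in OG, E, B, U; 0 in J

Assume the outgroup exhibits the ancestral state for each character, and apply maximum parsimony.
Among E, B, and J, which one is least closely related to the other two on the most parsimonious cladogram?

Character polarity is set by the outgroup: the derived state is whichever differs from the outgroup's state, so for retractile claws the derived state is '0', and for the remaining characters it is '1'.
wing venation reduced (derived state '1') is shared by all ingroup taxa — unites the whole ingroup.
setae branched (derived state '1') is unique to E (autapomorphy; uninformative for grouping).
forked tongue: derived state '1' in B and J only — synapomorphy for {B, J}.
asymmetric ears: derived state '1' in B, J, and U only — synapomorphy for {B, J, U}.
retractile claws: derived state '0' in J only — an autapomorphy, so it tells us nothing about relationships among taxa.
Most parsimonious ingroup topology: (((J,B),U),E).
J and B share a more recent common ancestor with each other than either does with E, so E is the least closely related of the three.

E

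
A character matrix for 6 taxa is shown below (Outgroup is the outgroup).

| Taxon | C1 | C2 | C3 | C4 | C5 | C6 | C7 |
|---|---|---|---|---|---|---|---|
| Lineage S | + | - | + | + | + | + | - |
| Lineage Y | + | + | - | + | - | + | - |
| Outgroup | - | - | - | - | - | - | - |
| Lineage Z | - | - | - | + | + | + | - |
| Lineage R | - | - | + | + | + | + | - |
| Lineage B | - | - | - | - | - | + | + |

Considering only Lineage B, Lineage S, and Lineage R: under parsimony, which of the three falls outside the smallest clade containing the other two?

Lineage B

The outgroup has state '-' for every character, so '+' is the derived state throughout.
C1 groups Lineage S and Lineage Y, which is incompatible with the clades supported by the remaining characters; treating it as convergent (homoplasy) costs fewer steps than any alternative tree.
C2 (derived state '+') is unique to Lineage Y (autapomorphy; uninformative for grouping).
Only Lineage R and Lineage S show the derived state '+' for C3, supporting them as a clade.
C4: derived state '+' in Lineage R, Lineage S, Lineage Y, and Lineage Z only — synapomorphy for {Lineage R, Lineage S, Lineage Y, Lineage Z}.
C5 (derived state '+') is shared by Lineage R, Lineage S, and Lineage Z — a synapomorphy uniting that clade.
C6 (derived state '+') is shared by all ingroup taxa — unites the whole ingroup.
C7: derived state '+' in Lineage B only — an autapomorphy, so it tells us nothing about relationships among taxa.
Most parsimonious ingroup topology: ((Lineage Y,((Lineage S,Lineage R),Lineage Z)),Lineage B).
Lineage S and Lineage R share a more recent common ancestor with each other than either does with Lineage B, so Lineage B is the least closely related of the three.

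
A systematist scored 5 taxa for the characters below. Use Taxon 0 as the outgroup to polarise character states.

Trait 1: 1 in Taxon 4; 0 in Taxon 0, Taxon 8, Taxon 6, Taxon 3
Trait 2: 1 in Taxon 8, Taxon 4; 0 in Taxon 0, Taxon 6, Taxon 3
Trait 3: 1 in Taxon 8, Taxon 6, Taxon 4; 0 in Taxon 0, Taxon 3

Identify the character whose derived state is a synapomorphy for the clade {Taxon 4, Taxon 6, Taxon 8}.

Trait 3

The outgroup has state '0' for every character, so '1' is the derived state throughout.
Trait 1 (derived state '1') is unique to Taxon 4 (autapomorphy; uninformative for grouping).
Trait 2: derived state '1' in Taxon 4 and Taxon 8 only — synapomorphy for {Taxon 4, Taxon 8}.
Trait 3: derived state '1' in Taxon 4, Taxon 6, and Taxon 8 only — synapomorphy for {Taxon 4, Taxon 6, Taxon 8}.
Most parsimonious ingroup topology: (((Taxon 8,Taxon 4),Taxon 6),Taxon 3).
The clade {Taxon 4, Taxon 6, Taxon 8} is supported by Trait 3: its derived state '1' occurs in exactly those taxa and in no other taxon (including the outgroup).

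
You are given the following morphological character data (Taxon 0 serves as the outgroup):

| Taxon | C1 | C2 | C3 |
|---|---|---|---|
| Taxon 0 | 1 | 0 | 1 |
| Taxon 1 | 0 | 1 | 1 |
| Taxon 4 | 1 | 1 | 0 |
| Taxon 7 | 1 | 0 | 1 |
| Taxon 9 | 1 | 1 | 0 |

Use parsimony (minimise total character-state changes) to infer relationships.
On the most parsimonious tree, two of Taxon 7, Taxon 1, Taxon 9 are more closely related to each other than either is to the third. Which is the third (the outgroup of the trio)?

Character polarity is set by the outgroup: the derived state is whichever differs from the outgroup's state, so for C1, C3 the derived state is '0', and for the remaining characters it is '1'.
C1 (derived state '0') is unique to Taxon 1 (autapomorphy; uninformative for grouping).
C2: derived state '1' in Taxon 1, Taxon 4, and Taxon 9 only — synapomorphy for {Taxon 1, Taxon 4, Taxon 9}.
C3 (derived state '0') is shared by Taxon 4 and Taxon 9 — a synapomorphy uniting that clade.
Most parsimonious ingroup topology: ((Taxon 1,(Taxon 4,Taxon 9)),Taxon 7).
Taxon 9 and Taxon 1 share a more recent common ancestor with each other than either does with Taxon 7, so Taxon 7 is the least closely related of the three.

Taxon 7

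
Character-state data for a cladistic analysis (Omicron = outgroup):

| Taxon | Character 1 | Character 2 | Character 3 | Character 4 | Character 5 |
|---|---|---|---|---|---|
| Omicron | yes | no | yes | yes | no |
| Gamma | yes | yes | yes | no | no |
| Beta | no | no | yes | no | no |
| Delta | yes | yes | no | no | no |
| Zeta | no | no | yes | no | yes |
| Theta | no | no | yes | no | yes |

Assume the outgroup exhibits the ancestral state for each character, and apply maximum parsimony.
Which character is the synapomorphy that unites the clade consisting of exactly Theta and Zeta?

Character polarity is set by the outgroup: the derived state is whichever differs from the outgroup's state, so for Character 1, Character 3, Character 4 the derived state is 'no', and for the remaining characters it is 'yes'.
Character 1: derived state 'no' in Beta, Theta, and Zeta only — synapomorphy for {Beta, Theta, Zeta}.
Only Delta and Gamma show the derived state 'yes' for Character 2, supporting them as a clade.
Character 3: derived state 'no' in Delta only — an autapomorphy, so it tells us nothing about relationships among taxa.
Character 4 (derived state 'no') is shared by all ingroup taxa — unites the whole ingroup.
Only Theta and Zeta show the derived state 'yes' for Character 5, supporting them as a clade.
Most parsimonious ingroup topology: ((Gamma,Delta),(Beta,(Zeta,Theta))).
The clade {Theta, Zeta} is supported by Character 5: its derived state 'yes' occurs in exactly those taxa and in no other taxon (including the outgroup).

Character 5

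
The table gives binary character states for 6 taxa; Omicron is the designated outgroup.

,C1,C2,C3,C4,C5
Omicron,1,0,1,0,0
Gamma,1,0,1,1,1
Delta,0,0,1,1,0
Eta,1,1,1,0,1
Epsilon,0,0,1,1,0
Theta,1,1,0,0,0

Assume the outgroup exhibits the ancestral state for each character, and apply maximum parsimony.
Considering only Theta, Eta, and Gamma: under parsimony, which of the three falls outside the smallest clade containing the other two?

Gamma

Character polarity is set by the outgroup: the derived state is whichever differs from the outgroup's state, so for C1, C3 the derived state is '0', and for the remaining characters it is '1'.
C1: derived state '0' in Delta and Epsilon only — synapomorphy for {Delta, Epsilon}.
C2 (derived state '1') is shared by Eta and Theta — a synapomorphy uniting that clade.
C3: derived state '0' in Theta only — an autapomorphy, so it tells us nothing about relationships among taxa.
C4 (derived state '1') is shared by Delta, Epsilon, and Gamma — a synapomorphy uniting that clade.
C5 groups Eta and Gamma, which is incompatible with the clades supported by the remaining characters; treating it as convergent (homoplasy) costs fewer steps than any alternative tree.
Most parsimonious ingroup topology: ((Gamma,(Delta,Epsilon)),(Eta,Theta)).
Eta and Theta share a more recent common ancestor with each other than either does with Gamma, so Gamma is the least closely related of the three.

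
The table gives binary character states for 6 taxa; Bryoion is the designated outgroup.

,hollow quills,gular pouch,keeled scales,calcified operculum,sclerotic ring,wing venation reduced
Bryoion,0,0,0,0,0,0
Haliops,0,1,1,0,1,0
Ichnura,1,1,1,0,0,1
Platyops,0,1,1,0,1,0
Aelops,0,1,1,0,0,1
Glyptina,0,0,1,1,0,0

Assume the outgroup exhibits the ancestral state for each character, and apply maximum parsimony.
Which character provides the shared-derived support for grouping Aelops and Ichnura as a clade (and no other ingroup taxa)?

wing venation reduced

The outgroup has state '0' for every character, so '1' is the derived state throughout.
hollow quills (derived state '1') is unique to Ichnura (autapomorphy; uninformative for grouping).
gular pouch (derived state '1') is shared by Aelops, Haliops, Ichnura, and Platyops — a synapomorphy uniting that clade.
All ingroup taxa share the derived state '1' for keeled scales; it defines the ingroup but does not resolve relationships within it.
calcified operculum: derived state '1' in Glyptina only — an autapomorphy, so it tells us nothing about relationships among taxa.
Only Haliops and Platyops show the derived state '1' for sclerotic ring, supporting them as a clade.
wing venation reduced (derived state '1') is shared by Aelops and Ichnura — a synapomorphy uniting that clade.
Most parsimonious ingroup topology: (((Haliops,Platyops),(Ichnura,Aelops)),Glyptina).
The clade {Aelops, Ichnura} is supported by wing venation reduced: its derived state '1' occurs in exactly those taxa and in no other taxon (including the outgroup).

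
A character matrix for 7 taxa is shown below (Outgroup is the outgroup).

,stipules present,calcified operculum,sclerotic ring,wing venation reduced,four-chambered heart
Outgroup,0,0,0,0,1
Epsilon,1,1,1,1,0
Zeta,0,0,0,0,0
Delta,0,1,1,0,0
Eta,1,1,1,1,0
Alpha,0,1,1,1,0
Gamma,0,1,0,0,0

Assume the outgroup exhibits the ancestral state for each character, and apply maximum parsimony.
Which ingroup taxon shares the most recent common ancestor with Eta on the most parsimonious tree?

Epsilon

Character polarity is set by the outgroup: the derived state is whichever differs from the outgroup's state, so for four-chambered heart the derived state is '0', and for the remaining characters it is '1'.
stipules present: derived state '1' in Epsilon and Eta only — synapomorphy for {Epsilon, Eta}.
calcified operculum: derived state '1' in Alpha, Delta, Epsilon, Eta, and Gamma only — synapomorphy for {Alpha, Delta, Epsilon, Eta, Gamma}.
sclerotic ring: derived state '1' in Alpha, Delta, Epsilon, and Eta only — synapomorphy for {Alpha, Delta, Epsilon, Eta}.
Only Alpha, Epsilon, and Eta show the derived state '1' for wing venation reduced, supporting them as a clade.
All ingroup taxa share the derived state '0' for four-chambered heart; it defines the ingroup but does not resolve relationships within it.
Most parsimonious ingroup topology: (((((Epsilon,Eta),Alpha),Delta),Gamma),Zeta).
Eta and Epsilon form a cherry on this tree, so they are sister taxa.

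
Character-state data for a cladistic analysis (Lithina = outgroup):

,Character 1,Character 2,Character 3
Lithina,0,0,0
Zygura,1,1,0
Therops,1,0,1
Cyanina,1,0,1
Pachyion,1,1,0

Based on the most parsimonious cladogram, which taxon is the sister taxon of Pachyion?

The outgroup has state '0' for every character, so '1' is the derived state throughout.
Character 1 (derived state '1') is shared by all ingroup taxa — unites the whole ingroup.
Only Pachyion and Zygura show the derived state '1' for Character 2, supporting them as a clade.
Only Cyanina and Therops show the derived state '1' for Character 3, supporting them as a clade.
Most parsimonious ingroup topology: ((Zygura,Pachyion),(Therops,Cyanina)).
Pachyion and Zygura form a cherry on this tree, so they are sister taxa.

Zygura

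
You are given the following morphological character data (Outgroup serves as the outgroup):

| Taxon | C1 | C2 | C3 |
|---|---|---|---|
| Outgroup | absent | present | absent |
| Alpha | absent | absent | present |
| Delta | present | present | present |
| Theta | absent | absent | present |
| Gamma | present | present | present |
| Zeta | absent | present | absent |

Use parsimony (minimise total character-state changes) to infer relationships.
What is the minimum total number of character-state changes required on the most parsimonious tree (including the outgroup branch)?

Character polarity is set by the outgroup: the derived state is whichever differs from the outgroup's state, so for C2 the derived state is 'absent', and for the remaining characters it is 'present'.
C1: derived state 'present' in Delta and Gamma only — synapomorphy for {Delta, Gamma}.
Only Alpha and Theta show the derived state 'absent' for C2, supporting them as a clade.
C3 (derived state 'present') is shared by Alpha, Delta, Gamma, and Theta — a synapomorphy uniting that clade.
Most parsimonious ingroup topology: (((Alpha,Theta),(Delta,Gamma)),Zeta).
Changes per character on this tree: C1: 1; C2: 1; C3: 1.
Total = 3.

3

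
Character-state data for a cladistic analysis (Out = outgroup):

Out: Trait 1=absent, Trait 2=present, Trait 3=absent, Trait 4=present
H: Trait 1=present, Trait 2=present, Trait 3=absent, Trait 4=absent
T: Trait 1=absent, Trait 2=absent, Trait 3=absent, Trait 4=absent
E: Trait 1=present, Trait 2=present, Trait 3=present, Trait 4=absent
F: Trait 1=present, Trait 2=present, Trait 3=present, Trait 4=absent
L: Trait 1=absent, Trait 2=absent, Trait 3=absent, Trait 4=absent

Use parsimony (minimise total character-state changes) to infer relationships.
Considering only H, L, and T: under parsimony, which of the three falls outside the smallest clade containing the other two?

Character polarity is set by the outgroup: the derived state is whichever differs from the outgroup's state, so for Trait 2, Trait 4 the derived state is 'absent', and for the remaining characters it is 'present'.
Only E, F, and H show the derived state 'present' for Trait 1, supporting them as a clade.
Trait 2 (derived state 'absent') is shared by L and T — a synapomorphy uniting that clade.
Only E and F show the derived state 'present' for Trait 3, supporting them as a clade.
All ingroup taxa share the derived state 'absent' for Trait 4; it defines the ingroup but does not resolve relationships within it.
Most parsimonious ingroup topology: ((H,(E,F)),(T,L)).
L and T share a more recent common ancestor with each other than either does with H, so H is the least closely related of the three.

H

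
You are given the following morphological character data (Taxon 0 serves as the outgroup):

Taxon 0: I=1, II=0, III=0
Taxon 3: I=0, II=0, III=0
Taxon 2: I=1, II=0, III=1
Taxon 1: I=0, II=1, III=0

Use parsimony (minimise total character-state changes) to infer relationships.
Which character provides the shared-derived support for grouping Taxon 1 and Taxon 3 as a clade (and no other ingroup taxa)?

Character polarity is set by the outgroup: the derived state is whichever differs from the outgroup's state, so for I the derived state is '0', and for the remaining characters it is '1'.
I (derived state '0') is shared by Taxon 1 and Taxon 3 — a synapomorphy uniting that clade.
II (derived state '1') is unique to Taxon 1 (autapomorphy; uninformative for grouping).
III: derived state '1' in Taxon 2 only — an autapomorphy, so it tells us nothing about relationships among taxa.
Most parsimonious ingroup topology: ((Taxon 3,Taxon 1),Taxon 2).
The clade {Taxon 1, Taxon 3} is supported by I: its derived state '0' occurs in exactly those taxa and in no other taxon (including the outgroup).

I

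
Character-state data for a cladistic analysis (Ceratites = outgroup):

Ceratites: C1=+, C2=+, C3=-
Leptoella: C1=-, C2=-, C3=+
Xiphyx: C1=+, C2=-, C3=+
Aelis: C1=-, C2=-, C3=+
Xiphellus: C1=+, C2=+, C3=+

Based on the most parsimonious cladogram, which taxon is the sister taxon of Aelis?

Character polarity is set by the outgroup: the derived state is whichever differs from the outgroup's state, so for C1, C2 the derived state is '-', and for the remaining characters it is '+'.
C1 (derived state '-') is shared by Aelis and Leptoella — a synapomorphy uniting that clade.
C2 (derived state '-') is shared by Aelis, Leptoella, and Xiphyx — a synapomorphy uniting that clade.
C3 (derived state '+') is shared by all ingroup taxa — unites the whole ingroup.
Most parsimonious ingroup topology: (((Leptoella,Aelis),Xiphyx),Xiphellus).
Aelis and Leptoella form a cherry on this tree, so they are sister taxa.

Leptoella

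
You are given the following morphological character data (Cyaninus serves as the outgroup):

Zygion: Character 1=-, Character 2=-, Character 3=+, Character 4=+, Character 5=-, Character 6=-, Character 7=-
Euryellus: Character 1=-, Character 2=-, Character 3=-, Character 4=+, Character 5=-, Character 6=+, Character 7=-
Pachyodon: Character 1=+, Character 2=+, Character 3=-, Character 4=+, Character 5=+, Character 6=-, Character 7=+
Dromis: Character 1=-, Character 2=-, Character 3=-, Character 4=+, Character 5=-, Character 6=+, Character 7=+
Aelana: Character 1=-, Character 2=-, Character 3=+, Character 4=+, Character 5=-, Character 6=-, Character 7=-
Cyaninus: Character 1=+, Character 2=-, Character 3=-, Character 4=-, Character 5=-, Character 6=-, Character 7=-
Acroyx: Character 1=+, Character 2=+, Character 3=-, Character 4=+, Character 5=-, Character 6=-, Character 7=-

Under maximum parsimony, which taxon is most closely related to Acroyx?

Character polarity is set by the outgroup: the derived state is whichever differs from the outgroup's state, so for Character 1 the derived state is '-', and for the remaining characters it is '+'.
Character 1: derived state '-' in Aelana, Dromis, Euryellus, and Zygion only — synapomorphy for {Aelana, Dromis, Euryellus, Zygion}.
Only Acroyx and Pachyodon show the derived state '+' for Character 2, supporting them as a clade.
Character 3 (derived state '+') is shared by Aelana and Zygion — a synapomorphy uniting that clade.
All ingroup taxa share the derived state '+' for Character 4; it defines the ingroup but does not resolve relationships within it.
Character 5 (derived state '+') is unique to Pachyodon (autapomorphy; uninformative for grouping).
Character 6: derived state '+' in Dromis and Euryellus only — synapomorphy for {Dromis, Euryellus}.
Character 7 groups Dromis and Pachyodon, which is incompatible with the clades supported by the remaining characters; treating it as convergent (homoplasy) costs fewer steps than any alternative tree.
Most parsimonious ingroup topology: (((Euryellus,Dromis),(Zygion,Aelana)),(Pachyodon,Acroyx)).
Acroyx and Pachyodon form a cherry on this tree, so they are sister taxa.

Pachyodon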